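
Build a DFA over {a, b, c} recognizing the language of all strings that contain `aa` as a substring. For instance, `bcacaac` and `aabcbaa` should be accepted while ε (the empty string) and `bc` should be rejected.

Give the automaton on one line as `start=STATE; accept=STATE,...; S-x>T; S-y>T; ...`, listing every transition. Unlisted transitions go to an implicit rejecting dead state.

start=S0; accept=S2; S0-a>S1; S0-b>S0; S0-c>S0; S1-a>S2; S1-b>S0; S1-c>S0; S2-a>S2; S2-b>S2; S2-c>S2

States S0..S1 record the length of the longest prefix of `aa` that matches the current input suffix. Reaching S2 means `aa` has been seen, and we stay there forever. Accept from S2.
3 states suffice.
        a   b   c  
>  S0   S1  S0  S0 
   S1   S2  S0  S0 
 * S2   S2  S2  S2 
(> = start, * = accepting)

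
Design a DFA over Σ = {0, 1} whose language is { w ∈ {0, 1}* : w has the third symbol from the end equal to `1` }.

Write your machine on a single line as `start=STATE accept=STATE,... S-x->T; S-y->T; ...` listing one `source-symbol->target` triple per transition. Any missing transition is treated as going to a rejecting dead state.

start=A; accept=L,M,N,O; A-0->B; A-1->C; B-0->D; B-1->E; C-0->F; C-1->G; D-0->H; D-1->I; E-0->J; E-1->K; F-0->L; F-1->M; G-0->N; G-1->O; H-0->H; H-1->I; I-0->J; I-1->K; J-0->L; J-1->M; K-0->N; K-1->O; L-0->H; L-1->I; M-0->J; M-1->K; N-0->L; N-1->M; O-0->N; O-1->O

A DFA must remember the last 3 symbols (since which symbol is third-to-last isn't known until the input ends). Use one state per possible window of the last ≤3 symbols; accept from those whose window starts with `1`.
15 states suffice.
       0  1 
>  A   B  C 
   B   D  E 
   C   F  G 
   D   H  I 
   E   J  K 
   F   L  M 
   G   N  O 
   H   H  I 
   I   J  K 
   J   L  M 
   K   N  O 
 * L   H  I 
 * M   J  K 
 * N   L  M 
 * O   N  O 
(> = start, * = accepting)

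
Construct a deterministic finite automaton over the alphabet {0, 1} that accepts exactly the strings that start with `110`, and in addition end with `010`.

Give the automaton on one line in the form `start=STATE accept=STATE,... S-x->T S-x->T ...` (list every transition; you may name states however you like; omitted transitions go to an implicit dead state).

Run two small machines in parallel and take their product. One (5 states) tracks whether the input so far still matches the prefix `110`; the other (4 states) tracks how much of the suffix `010` has currently been matched. Each combined state is a pair, one component from each; accept when both components accept. Minimizing collapses redundant product states.
An 8-state machine:
        0   1  
>  q0   q1  q2 
   q1   q1  q1 
   q2   q1  q3 
   q3   q4  q1 
   q4   q4  q5 
   q5   q6  q7 
 * q6   q4  q5 
   q7   q4  q7 
(> = start, * = accepting)

start=q0 accept=q6 q0-0->q1 q0-1->q2 q1-0->q1 q1-1->q1 q2-0->q1 q2-1->q3 q3-0->q4 q3-1->q1 q4-0->q4 q4-1->q5 q5-0->q6 q5-1->q7 q6-0->q4 q6-1->q5 q7-0->q4 q7-1->q7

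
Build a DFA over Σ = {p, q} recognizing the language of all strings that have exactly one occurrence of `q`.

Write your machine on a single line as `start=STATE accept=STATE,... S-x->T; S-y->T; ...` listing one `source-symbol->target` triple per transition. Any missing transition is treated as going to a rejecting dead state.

start=A; accept=B; A-p->A; A-q->B; B-p->B; B-q->C; C-p->C; C-q->C

Count `q`s, saturating at 2: state A means no `q` yet, B means one `q` seen, C means more than one. Each `q` increments (capped at C); other symbols loop. Accept from {B}.
       p  q 
>  A   A  B 
 * B   B  C 
   C   C  C 
(> = start, * = accepting)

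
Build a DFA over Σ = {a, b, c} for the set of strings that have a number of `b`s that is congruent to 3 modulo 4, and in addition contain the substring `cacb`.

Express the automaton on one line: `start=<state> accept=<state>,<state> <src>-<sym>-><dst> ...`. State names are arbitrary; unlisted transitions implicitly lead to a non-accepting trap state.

Build one automaton per condition and run them in lockstep. The first has 4 states tracking the count of `b`s modulo 4; the second has 5 states tracking whether and how much of `cacb` has been seen. A product state is a pair (one from each), accepting exactly when both do.
          a    b    c  
>  q0     q0   q1   q2 
   q1     q1   q3   q4 
   q2     q5   q1   q2 
   q3     q3   q6   q7 
   q4     q8   q3   q4 
   q5     q0   q1   q9 
   q6     q6   q0  q10 
   q7    q11   q6   q7 
   q8     q1   q3  q12 
   q9     q5  q13   q2 
   q10   q14   q0  q10 
   q11    q3   q6  q15 
   q12    q8  q16   q4 
   q13   q13  q16  q13 
   q14    q6   q0  q17 
   q15   q11  q18   q7 
   q16   q16  q18  q16 
   q17   q14  q19  q10 
 * q18   q18  q19  q18 
   q19   q19  q13  q19 
(> = start, * = accepting)

start=q0 accept=q18 q0-a->q0 q0-b->q1 q0-c->q2 q1-a->q1 q1-b->q3 q1-c->q4 q2-a->q5 q2-b->q1 q2-c->q2 q3-a->q3 q3-b->q6 q3-c->q7 q4-a->q8 q4-b->q3 q4-c->q4 q5-a->q0 q5-b->q1 q5-c->q9 q6-a->q6 q6-b->q0 q6-c->q10 q7-a->q11 q7-b->q6 q7-c->q7 q8-a->q1 q8-b->q3 q8-c->q12 q9-a->q5 q9-b->q13 q9-c->q2 q10-a->q14 q10-b->q0 q10-c->q10 q11-a->q3 q11-b->q6 q11-c->q15 q12-a->q8 q12-b->q16 q12-c->q4 q13-a->q13 q13-b->q16 q13-c->q13 q14-a->q6 q14-b->q0 q14-c->q17 q15-a->q11 q15-b->q18 q15-c->q7 q16-a->q16 q16-b->q18 q16-c->q16 q17-a->q14 q17-b->q19 q17-c->q10 q18-a->q18 q18-b->q19 q18-c->q18 q19-a->q19 q19-b->q13 q19-c->q19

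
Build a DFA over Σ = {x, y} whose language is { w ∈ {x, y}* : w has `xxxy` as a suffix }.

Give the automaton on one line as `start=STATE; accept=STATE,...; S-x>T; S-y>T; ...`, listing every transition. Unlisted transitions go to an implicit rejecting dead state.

Let each state record the length of the longest suffix of the input read so far that is also a prefix of `xxxy`. B means the last symbol is `x`; C means the last 2 symbols are `xx`; D means the last 3 symbols are `xxx`; E means the last 4 symbols are `xxxy`. Accept only at E, where the string currently ends in `xxxy`.
5 states suffice.
       x  y 
>  A   B  A 
   B   C  A 
   C   D  A 
   D   D  E 
 * E   B  A 
(> = start, * = accepting)

start=A; accept=E; A-x>B; A-y>A; B-x>C; B-y>A; C-x>D; C-y>A; D-x>D; D-y>E; E-x>B; E-y>A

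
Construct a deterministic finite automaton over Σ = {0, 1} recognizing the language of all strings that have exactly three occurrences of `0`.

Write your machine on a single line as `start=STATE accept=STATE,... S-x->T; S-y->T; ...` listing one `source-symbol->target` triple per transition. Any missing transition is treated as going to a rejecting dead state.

Only the number of `0`s matters, and only up to 4. Make a chain q0 → q1 → q2 → q3 → q4 advanced by each `0` (with q4 absorbing); every other symbol self-loops. The accepting set is {q3}.
With 5 states:
        0   1  
>  q0   q1  q0 
   q1   q2  q1 
   q2   q3  q2 
 * q3   q4  q3 
   q4   q4  q4 
(> = start, * = accepting)

start=q0; accept=q3; q0-0->q1; q0-1->q0; q1-0->q2; q1-1->q1; q2-0->q3; q2-1->q2; q3-0->q4; q3-1->q3; q4-0->q4; q4-1->q4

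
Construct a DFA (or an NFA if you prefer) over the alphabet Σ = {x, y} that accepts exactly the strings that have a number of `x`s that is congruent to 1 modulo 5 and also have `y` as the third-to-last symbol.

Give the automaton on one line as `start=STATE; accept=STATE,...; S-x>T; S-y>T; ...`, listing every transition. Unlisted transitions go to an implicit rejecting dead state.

start=S0; accept=S9,S10,S12,S15; S0-x>S1; S0-y>S2; S1-x>S3; S1-y>S4; S2-x>S5; S2-y>S6; S3-x>S7; S3-y>S3; S4-x>S3; S4-y>S8; S5-x>S3; S5-y>S9; S6-x>S10; S6-y>S6; S7-x>S11; S7-y>S7; S8-x>S3; S8-y>S12; S9-x>S3; S9-y>S8; S10-x>S3; S10-y>S9; S11-x>S0; S11-y>S13; S12-x>S3; S12-y>S12; S13-x>S14; S13-y>S13; S14-x>S15; S14-y>S2; S15-x>S3; S15-y>S4

Build one automaton per condition and run them in lockstep. The first has 5 states tracking the count of `x`s modulo 5; the second has 15 states tracking the last 3 symbols read. A product state is a pair (one from each), accepting exactly when both do. Minimizing collapses redundant product states.
A 16-state machine:
          x    y  
>  S0     S1   S2 
   S1     S3   S4 
   S2     S5   S6 
   S3     S7   S3 
   S4     S3   S8 
   S5     S3   S9 
   S6    S10   S6 
   S7    S11   S7 
   S8     S3  S12 
 * S9     S3   S8 
 * S10    S3   S9 
   S11    S0  S13 
 * S12    S3  S12 
   S13   S14  S13 
   S14   S15   S2 
 * S15    S3   S4 
(> = start, * = accepting)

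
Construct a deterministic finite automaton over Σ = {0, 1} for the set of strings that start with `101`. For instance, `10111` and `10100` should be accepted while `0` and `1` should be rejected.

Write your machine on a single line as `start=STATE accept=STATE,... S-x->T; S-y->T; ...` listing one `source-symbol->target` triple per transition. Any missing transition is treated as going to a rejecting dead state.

start=A; accept=D; A-0->E; A-1->B; B-0->C; B-1->E; C-0->E; C-1->D; D-0->D; D-1->D; E-0->E; E-1->E

Check the first 3 symbols one by one: A through C record how many have matched `101` so far; any wrong symbol goes to the dead state E. After all 3 match we enter the accepting sink D.
5 states suffice.
       0  1 
>  A   E  B 
   B   C  E 
   C   E  D 
 * D   D  D 
   E   E  E 
(> = start, * = accepting)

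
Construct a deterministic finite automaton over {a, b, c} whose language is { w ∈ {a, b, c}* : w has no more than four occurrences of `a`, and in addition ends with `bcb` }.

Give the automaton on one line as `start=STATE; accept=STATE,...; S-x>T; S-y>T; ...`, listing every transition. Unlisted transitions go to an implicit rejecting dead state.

start=S0; accept=S9,S13,S17,S20,S22; S0-a>S1; S0-b>S2; S0-c>S0; S1-a>S3; S1-b>S4; S1-c>S1; S2-a>S1; S2-b>S2; S2-c>S5; S3-a>S6; S3-b>S7; S3-c>S3; S4-a>S3; S4-b>S4; S4-c>S8; S5-a>S1; S5-b>S9; S5-c>S0; S6-a>S10; S6-b>S11; S6-c>S6; S7-a>S6; S7-b>S7; S7-c>S12; S8-a>S3; S8-b>S13; S8-c>S1; S9-a>S1; S9-b>S2; S9-c>S5; S10-a>S14; S10-b>S15; S10-c>S10; S11-a>S10; S11-b>S11; S11-c>S16; S12-a>S6; S12-b>S17; S12-c>S3; S13-a>S3; S13-b>S4; S13-c>S8; S14-a>S14; S14-b>S18; S14-c>S14; S15-a>S14; S15-b>S15; S15-c>S19; S16-a>S10; S16-b>S20; S16-c>S6; S17-a>S6; S17-b>S7; S17-c>S12; S18-a>S14; S18-b>S18; S18-c>S21; S19-a>S14; S19-b>S22; S19-c>S10; S20-a>S10; S20-b>S11; S20-c>S16; S21-a>S14; S21-b>S23; S21-c>S14; S22-a>S14; S22-b>S15; S22-c>S19; S23-a>S14; S23-b>S18; S23-c>S21

Run two small machines in parallel and take their product. The first has 6 states tracking the count of `a`s, saturating at 5; the second has 4 states tracking how much of the suffix `bcb` has currently been matched. A product state is a pair (one from each), accepting exactly when both do.
With 24 states:
          a    b    c  
>  S0     S1   S2   S0 
   S1     S3   S4   S1 
   S2     S1   S2   S5 
   S3     S6   S7   S3 
   S4     S3   S4   S8 
   S5     S1   S9   S0 
   S6    S10  S11   S6 
   S7     S6   S7  S12 
   S8     S3  S13   S1 
 * S9     S1   S2   S5 
   S10   S14  S15  S10 
   S11   S10  S11  S16 
   S12    S6  S17   S3 
 * S13    S3   S4   S8 
   S14   S14  S18  S14 
   S15   S14  S15  S19 
   S16   S10  S20   S6 
 * S17    S6   S7  S12 
   S18   S14  S18  S21 
   S19   S14  S22  S10 
 * S20   S10  S11  S16 
   S21   S14  S23  S14 
 * S22   S14  S15  S19 
   S23   S14  S18  S21 
(> = start, * = accepting)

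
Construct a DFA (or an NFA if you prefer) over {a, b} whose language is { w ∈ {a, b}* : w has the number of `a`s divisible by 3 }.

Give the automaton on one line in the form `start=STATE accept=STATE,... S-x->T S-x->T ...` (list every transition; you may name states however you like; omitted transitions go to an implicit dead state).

start=q0 accept=q0 q0-a->q1 q0-b->q0 q1-a->q2 q1-b->q1 q2-a->q0 q2-b->q2

Keep the running count of `a`s modulo 3: each `a` advances along the cycle q0 → q1 → q2 → q0 while other symbols loop. Accept at q0.
A 3-state machine:
        a   b  
>* q0   q1  q0 
   q1   q2  q1 
   q2   q0  q2 
(> = start, * = accepting)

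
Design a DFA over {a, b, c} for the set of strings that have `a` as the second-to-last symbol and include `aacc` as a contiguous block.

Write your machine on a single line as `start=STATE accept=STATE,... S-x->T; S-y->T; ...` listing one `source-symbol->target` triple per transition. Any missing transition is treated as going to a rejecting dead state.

Build one automaton per condition and run them in lockstep. One (13 states) tracks the last 2 symbols read; the other (5 states) tracks whether and how much of `aacc` has been seen. Each combined state is a pair, one component from each; accept when both components accept. Equivalent product states are then merged.
8 states suffice.
        a   b   c  
>  s0   s1  s0  s0 
   s1   s2  s0  s0 
   s2   s2  s0  s3 
   s3   s1  s0  s4 
   s4   s5  s4  s4 
   s5   s6  s7  s7 
 * s6   s6  s7  s7 
 * s7   s5  s4  s4 
(> = start, * = accepting)

start=s0; accept=s6,s7; s0-a->s1; s0-b->s0; s0-c->s0; s1-a->s2; s1-b->s0; s1-c->s0; s2-a->s2; s2-b->s0; s2-c->s3; s3-a->s1; s3-b->s0; s3-c->s4; s4-a->s5; s4-b->s4; s4-c->s4; s5-a->s6; s5-b->s7; s5-c->s7; s6-a->s6; s6-b->s7; s6-c->s7; s7-a->s5; s7-b->s4; s7-c->s4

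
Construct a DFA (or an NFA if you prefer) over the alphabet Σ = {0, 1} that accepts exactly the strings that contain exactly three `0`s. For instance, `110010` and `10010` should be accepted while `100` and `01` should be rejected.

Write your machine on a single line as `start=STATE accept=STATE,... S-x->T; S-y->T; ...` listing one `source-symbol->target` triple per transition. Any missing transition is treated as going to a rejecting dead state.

Count `0`s, saturating at 4: states s0 through s3 mean 0 through 3 `0`s seen; s4 means more than 3. Each `0` increments (capped at s4); other symbols loop. Accept from {s3}.
5 states suffice.
        0   1  
>  s0   s1  s0 
   s1   s2  s1 
   s2   s3  s2 
 * s3   s4  s3 
   s4   s4  s4 
(> = start, * = accepting)

start=s0; accept=s3; s0-0->s1; s0-1->s0; s1-0->s2; s1-1->s1; s2-0->s3; s2-1->s2; s3-0->s4; s3-1->s3; s4-0->s4; s4-1->s4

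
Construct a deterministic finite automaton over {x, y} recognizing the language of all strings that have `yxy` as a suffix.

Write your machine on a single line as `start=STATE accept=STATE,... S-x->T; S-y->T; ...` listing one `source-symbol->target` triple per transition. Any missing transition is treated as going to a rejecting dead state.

Remember how much of `yxy` the current input suffix matches. State S0 means no match yet; S1 means the last symbol is `y`; S2 means the last 2 symbols are `yx`; S3 means the last 3 symbols are `yxy`. Only S3 accepts. On a mismatch, fall back to the longest proper suffix that is still a prefix of `yxy`.
        x   y  
>  S0   S0  S1 
   S1   S2  S1 
   S2   S0  S3 
 * S3   S2  S1 
(> = start, * = accepting)

start=S0; accept=S3; S0-x->S0; S0-y->S1; S1-x->S2; S1-y->S1; S2-x->S0; S2-y->S3; S3-x->S2; S3-y->S1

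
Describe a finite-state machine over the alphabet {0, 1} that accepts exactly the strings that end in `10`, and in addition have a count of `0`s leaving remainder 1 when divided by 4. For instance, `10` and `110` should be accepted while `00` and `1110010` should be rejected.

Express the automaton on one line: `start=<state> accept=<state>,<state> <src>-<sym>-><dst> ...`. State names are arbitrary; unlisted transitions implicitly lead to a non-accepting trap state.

start=A accept=E A-0->B A-1->C B-0->D B-1->B C-0->E C-1->C D-0->F D-1->D E-0->D E-1->B F-0->A F-1->F

Run two small machines in parallel and take their product. The first has 3 states tracking how much of the suffix `10` has currently been matched; the second has 4 states tracking the count of `0`s modulo 4. A product state is a pair (one from each), accepting exactly when both do. After merging equivalent states the machine shrinks.
A 6-state machine:
       0  1 
>  A   B  C 
   B   D  B 
   C   E  C 
   D   F  D 
 * E   D  B 
   F   A  F 
(> = start, * = accepting)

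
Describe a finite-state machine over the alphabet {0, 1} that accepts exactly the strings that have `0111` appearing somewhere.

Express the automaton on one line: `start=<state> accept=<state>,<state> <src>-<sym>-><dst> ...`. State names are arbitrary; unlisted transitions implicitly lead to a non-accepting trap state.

start=S0 accept=S4 S0-0->S1 S0-1->S0 S1-0->S1 S1-1->S2 S2-0->S1 S2-1->S3 S3-0->S1 S3-1->S4 S4-0->S4 S4-1->S4

States S0..S3 record the length of the longest prefix of `0111` that matches the current input suffix. Reaching S4 means `0111` has been seen, and we stay there forever. Accept from S4.
With 5 states:
        0   1  
>  S0   S1  S0 
   S1   S1  S2 
   S2   S1  S3 
   S3   S1  S4 
 * S4   S4  S4 
(> = start, * = accepting)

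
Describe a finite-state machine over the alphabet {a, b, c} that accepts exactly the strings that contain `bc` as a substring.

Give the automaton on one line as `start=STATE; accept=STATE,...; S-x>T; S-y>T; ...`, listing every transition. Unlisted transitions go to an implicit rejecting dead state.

Track how much of `bc` has been matched so far: state q0 is no progress, q2 is the absorbing accept state reached once `bc` has occurred. Intermediate states record partial matches; on a mismatch, fall back to the longest reusable overlap.
        a   b   c  
>  q0   q0  q1  q0 
   q1   q0  q1  q2 
 * q2   q2  q2  q2 
(> = start, * = accepting)

start=q0; accept=q2; q0-a>q0; q0-b>q1; q0-c>q0; q1-a>q0; q1-b>q1; q1-c>q2; q2-a>q2; q2-b>q2; q2-c>q2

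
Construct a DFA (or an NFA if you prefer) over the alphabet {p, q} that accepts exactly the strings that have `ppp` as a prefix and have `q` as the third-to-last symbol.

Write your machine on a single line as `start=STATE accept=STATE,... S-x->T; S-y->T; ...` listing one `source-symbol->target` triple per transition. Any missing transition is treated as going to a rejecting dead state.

Run two small machines in parallel and take their product. The first has 5 states tracking whether the input so far still matches the prefix `ppp`; the second has 15 states tracking the last 3 symbols read. A product state is a pair (one from each), accepting exactly when both do.
       p  q 
>  A   B  C 
   B   D  E 
   C   F  G 
   D   H  I 
   E   J  K 
   F   L  M 
   G   N  O 
   H   H  P 
   I   J  K 
   J   L  M 
   K   N  O 
   L   Q  I 
   M   J  K 
   N   L  M 
   O   N  O 
   P   R  S 
   Q   Q  I 
   R   T  U 
   S   V  W 
 * T   H  P 
 * U   R  S 
 * V   T  U 
 * W   V  W 
(> = start, * = accepting)

start=A; accept=T,U,V,W; A-p->B; A-q->C; B-p->D; B-q->E; C-p->F; C-q->G; D-p->H; D-q->I; E-p->J; E-q->K; F-p->L; F-q->M; G-p->N; G-q->O; H-p->H; H-q->P; I-p->J; I-q->K; J-p->L; J-q->M; K-p->N; K-q->O; L-p->Q; L-q->I; M-p->J; M-q->K; N-p->L; N-q->M; O-p->N; O-q->O; P-p->R; P-q->S; Q-p->Q; Q-q->I; R-p->T; R-q->U; S-p->V; S-q->W; T-p->H; T-q->P; U-p->R; U-q->S; V-p->T; V-q->U; W-p->V; W-q->W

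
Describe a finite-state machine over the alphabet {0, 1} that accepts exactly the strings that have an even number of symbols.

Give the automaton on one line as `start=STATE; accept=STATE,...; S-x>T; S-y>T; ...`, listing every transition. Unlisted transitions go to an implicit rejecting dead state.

Count input length modulo 2: every symbol advances one step around the cycle s0 → s1 → s0. Accept at s0.
2 states suffice.
        0   1  
>* s0   s1  s1 
   s1   s0  s0 
(> = start, * = accepting)

start=s0; accept=s0; s0-0>s1; s0-1>s1; s1-0>s0; s1-1>s0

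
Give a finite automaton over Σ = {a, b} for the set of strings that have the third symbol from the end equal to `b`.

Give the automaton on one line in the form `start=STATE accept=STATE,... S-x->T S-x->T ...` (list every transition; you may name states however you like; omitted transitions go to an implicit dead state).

start=s0 accept=s11,s12,s13,s14 s0-a->s1 s0-b->s2 s1-a->s3 s1-b->s4 s2-a->s5 s2-b->s6 s3-a->s7 s3-b->s8 s4-a->s9 s4-b->s10 s5-a->s11 s5-b->s12 s6-a->s13 s6-b->s14 s7-a->s7 s7-b->s8 s8-a->s9 s8-b->s10 s9-a->s11 s9-b->s12 s10-a->s13 s10-b->s14 s11-a->s7 s11-b->s8 s12-a->s9 s12-b->s10 s13-a->s11 s13-b->s12 s14-a->s13 s14-b->s14

Because acceptance depends on a position counted from the end, the machine has to buffer the most recent 3 symbols. Make each state the string of the last up-to-3 symbols read; on input `x` shift the window left and append `x`. Accept when the buffered window has length 3 and begins with `b`.
A 15-state machine:
          a    b  
>  s0     s1   s2 
   s1     s3   s4 
   s2     s5   s6 
   s3     s7   s8 
   s4     s9  s10 
   s5    s11  s12 
   s6    s13  s14 
   s7     s7   s8 
   s8     s9  s10 
   s9    s11  s12 
   s10   s13  s14 
 * s11    s7   s8 
 * s12    s9  s10 
 * s13   s11  s12 
 * s14   s13  s14 
(> = start, * = accepting)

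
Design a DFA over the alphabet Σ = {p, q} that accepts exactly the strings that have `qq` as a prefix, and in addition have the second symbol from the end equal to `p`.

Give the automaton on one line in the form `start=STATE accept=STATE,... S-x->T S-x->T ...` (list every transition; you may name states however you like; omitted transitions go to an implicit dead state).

Run two small machines in parallel and take their product. One (4 states) tracks whether the input so far still matches the prefix `qq`; the other (7 states) tracks the last 2 symbols read. Each combined state is a pair, one component from each; accept when both components accept.
          p    q  
>  S0     S1   S2 
   S1     S3   S4 
   S2     S5   S6 
   S3     S3   S4 
   S4     S5   S7 
   S5     S3   S4 
   S6     S8   S6 
   S7     S5   S7 
   S8     S9  S10 
 * S9     S9  S10 
 * S10    S8   S6 
(> = start, * = accepting)

start=S0 accept=S9,S10 S0-p->S1 S0-q->S2 S1-p->S3 S1-q->S4 S2-p->S5 S2-q->S6 S3-p->S3 S3-q->S4 S4-p->S5 S4-q->S7 S5-p->S3 S5-q->S4 S6-p->S8 S6-q->S6 S7-p->S5 S7-q->S7 S8-p->S9 S8-q->S10 S9-p->S9 S9-q->S10 S10-p->S8 S10-q->S6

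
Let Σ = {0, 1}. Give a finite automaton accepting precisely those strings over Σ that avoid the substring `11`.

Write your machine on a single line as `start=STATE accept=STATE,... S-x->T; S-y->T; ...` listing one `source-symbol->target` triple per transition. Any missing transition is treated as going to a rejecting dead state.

start=q0; accept=q0,q1; q0-0->q0; q0-1->q1; q1-0->q0; q1-1->q2; q2-0->q2; q2-1->q2

This is the complement of 'contains `11`'. Use the same substring-matching states — q0 through q2 holding how much of `11` has just been matched — but flip the accepting set: everything except the trap q2 accepts.
        0   1  
>* q0   q0  q1 
 * q1   q0  q2 
   q2   q2  q2 
(> = start, * = accepting)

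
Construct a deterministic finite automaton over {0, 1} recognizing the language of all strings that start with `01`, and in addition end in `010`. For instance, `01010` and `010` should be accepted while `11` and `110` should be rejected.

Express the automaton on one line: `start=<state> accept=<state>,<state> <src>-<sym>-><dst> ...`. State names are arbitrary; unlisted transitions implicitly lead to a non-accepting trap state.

Handle the two conditions separately and then intersect. One (4 states) tracks whether the input so far still matches the prefix `01`; the other (4 states) tracks how much of the suffix `010` has currently been matched. Each combined state is a pair, one component from each; accept when both components accept.
With 10 states:
        0   1  
>  q0   q1  q2 
   q1   q3  q4 
   q2   q3  q2 
   q3   q3  q5 
   q4   q6  q7 
   q5   q8  q2 
 * q6   q9  q4 
   q7   q9  q7 
   q8   q3  q5 
   q9   q9  q4 
(> = start, * = accepting)

start=q0 accept=q6 q0-0->q1 q0-1->q2 q1-0->q3 q1-1->q4 q2-0->q3 q2-1->q2 q3-0->q3 q3-1->q5 q4-0->q6 q4-1->q7 q5-0->q8 q5-1->q2 q6-0->q9 q6-1->q4 q7-0->q9 q7-1->q7 q8-0->q3 q8-1->q5 q9-0->q9 q9-1->q4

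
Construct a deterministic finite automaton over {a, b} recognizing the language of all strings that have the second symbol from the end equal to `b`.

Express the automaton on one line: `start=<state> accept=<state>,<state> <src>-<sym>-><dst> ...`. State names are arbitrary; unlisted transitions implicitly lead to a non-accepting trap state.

A DFA must remember the last 2 symbols (since which symbol is second-to-last isn't known until the input ends). Use one state per possible window of the last ≤2 symbols; accept from those whose window starts with `b`.
A 7-state machine:
        a   b  
>  s0   s1  s2 
   s1   s3  s4 
   s2   s5  s6 
   s3   s3  s4 
   s4   s5  s6 
 * s5   s3  s4 
 * s6   s5  s6 
(> = start, * = accepting)

start=s0 accept=s5,s6 s0-a->s1 s0-b->s2 s1-a->s3 s1-b->s4 s2-a->s5 s2-b->s6 s3-a->s3 s3-b->s4 s4-a->s5 s4-b->s6 s5-a->s3 s5-b->s4 s6-a->s5 s6-b->s6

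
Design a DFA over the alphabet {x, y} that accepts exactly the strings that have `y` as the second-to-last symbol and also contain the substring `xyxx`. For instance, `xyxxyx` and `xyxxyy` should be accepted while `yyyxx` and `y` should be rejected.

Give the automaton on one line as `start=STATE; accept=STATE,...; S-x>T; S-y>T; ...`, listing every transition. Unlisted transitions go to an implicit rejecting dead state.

Handle the two conditions separately and then intersect. The first has 7 states tracking the last 2 symbols read; the second has 5 states tracking whether and how much of `xyxx` has been seen. A product state is a pair (one from each), accepting exactly when both do.
          x    y  
>  s0     s1   s2 
   s1     s3   s4 
   s2     s5   s6 
   s3     s3   s4 
   s4     s7   s6 
   s5     s3   s4 
   s6     s5   s6 
   s7     s8   s4 
   s8     s8   s9 
   s9    s10  s11 
 * s10    s8   s9 
 * s11   s10  s11 
(> = start, * = accepting)

start=s0; accept=s10,s11; s0-x>s1; s0-y>s2; s1-x>s3; s1-y>s4; s2-x>s5; s2-y>s6; s3-x>s3; s3-y>s4; s4-x>s7; s4-y>s6; s5-x>s3; s5-y>s4; s6-x>s5; s6-y>s6; s7-x>s8; s7-y>s4; s8-x>s8; s8-y>s9; s9-x>s10; s9-y>s11; s10-x>s8; s10-y>s9; s11-x>s10; s11-y>s11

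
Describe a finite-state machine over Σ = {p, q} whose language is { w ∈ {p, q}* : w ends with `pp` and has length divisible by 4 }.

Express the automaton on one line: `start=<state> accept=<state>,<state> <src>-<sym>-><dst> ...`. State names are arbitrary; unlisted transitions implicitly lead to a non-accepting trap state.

start=s0 accept=s5 s0-p->s1 s0-q->s1 s1-p->s2 s1-q->s2 s2-p->s3 s2-q->s4 s3-p->s5 s3-q->s0 s4-p->s0 s4-q->s0 s5-p->s1 s5-q->s1

Build one automaton per condition and run them in lockstep. One (3 states) tracks how much of the suffix `pp` has currently been matched; the other (4 states) tracks the input length modulo 4. Each combined state is a pair, one component from each; accept when both components accept. Equivalent product states are then merged.
With 6 states:
        p   q  
>  s0   s1  s1 
   s1   s2  s2 
   s2   s3  s4 
   s3   s5  s0 
   s4   s0  s0 
 * s5   s1  s1 
(> = start, * = accepting)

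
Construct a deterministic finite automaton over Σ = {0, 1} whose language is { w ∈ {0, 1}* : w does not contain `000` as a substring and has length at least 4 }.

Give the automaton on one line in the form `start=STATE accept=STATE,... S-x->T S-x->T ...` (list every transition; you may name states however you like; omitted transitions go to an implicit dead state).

Build one automaton per condition and run them in lockstep. One (4 states) tracks partial matches of the forbidden pattern `000`; the other (6 states) tracks the input length, saturating at 5. Each combined state is a pair, one component from each; accept when both components accept. Equivalent product states are then merged.
13 states suffice.
          0    1  
>  s0     s1   s2 
   s1     s3   s4 
   s2     s5   s4 
   s3     s6   s7 
   s4     s8   s7 
   s5     s9   s7 
   s6     s6   s6 
   s7    s10  s11 
   s8    s12  s11 
   s9     s6  s11 
 * s10   s12  s11 
 * s11   s10  s11 
 * s12    s6  s11 
(> = start, * = accepting)

start=s0 accept=s10,s11,s12 s0-0->s1 s0-1->s2 s1-0->s3 s1-1->s4 s2-0->s5 s2-1->s4 s3-0->s6 s3-1->s7 s4-0->s8 s4-1->s7 s5-0->s9 s5-1->s7 s6-0->s6 s6-1->s6 s7-0->s10 s7-1->s11 s8-0->s12 s8-1->s11 s9-0->s6 s9-1->s11 s10-0->s12 s10-1->s11 s11-0->s10 s11-1->s11 s12-0->s6 s12-1->s11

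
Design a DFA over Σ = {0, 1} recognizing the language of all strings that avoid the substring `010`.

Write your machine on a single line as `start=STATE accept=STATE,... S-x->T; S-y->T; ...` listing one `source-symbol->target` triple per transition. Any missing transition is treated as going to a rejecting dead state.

This is the complement of 'contains `010`'. Use the same substring-matching states — q0 through q3 holding how much of `010` has just been matched — but flip the accepting set: everything except the trap q3 accepts.
With 4 states:
        0   1  
>* q0   q1  q0 
 * q1   q1  q2 
 * q2   q3  q0 
   q3   q3  q3 
(> = start, * = accepting)

start=q0; accept=q0,q1,q2; q0-0->q1; q0-1->q0; q1-0->q1; q1-1->q2; q2-0->q3; q2-1->q0; q3-0->q3; q3-1->q3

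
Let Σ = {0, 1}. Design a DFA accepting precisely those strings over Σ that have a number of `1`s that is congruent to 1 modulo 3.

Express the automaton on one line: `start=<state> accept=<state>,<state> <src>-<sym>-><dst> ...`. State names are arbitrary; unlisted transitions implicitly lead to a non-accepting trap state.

start=s0 accept=s1 s0-0->s0 s0-1->s1 s1-0->s1 s1-1->s2 s2-0->s2 s2-1->s0

The only thing that matters is how many `1`s have appeared, reduced mod 3. Use one state per residue: s0 for 0, …, s2 for 2. Reading `1` moves to the next residue; anything else stays put. s1 is accepting.
        0   1  
>  s0   s0  s1 
 * s1   s1  s2 
   s2   s2  s0 
(> = start, * = accepting)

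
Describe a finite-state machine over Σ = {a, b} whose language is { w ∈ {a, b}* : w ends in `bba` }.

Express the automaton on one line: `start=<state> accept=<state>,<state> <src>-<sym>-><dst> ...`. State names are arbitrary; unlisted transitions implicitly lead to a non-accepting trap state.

Remember how much of `bba` the current input suffix matches. State S0 means no match yet; S1 means the last symbol is `b`; S2 means the last 2 symbols are `bb`; S3 means the last 3 symbols are `bba`. Only S3 accepts. On a mismatch, fall back to the longest proper suffix that is still a prefix of `bba`.
4 states suffice.
        a   b  
>  S0   S0  S1 
   S1   S0  S2 
   S2   S3  S2 
 * S3   S0  S1 
(> = start, * = accepting)

start=S0 accept=S3 S0-a->S0 S0-b->S1 S1-a->S0 S1-b->S2 S2-a->S3 S2-b->S2 S3-a->S0 S3-b->S1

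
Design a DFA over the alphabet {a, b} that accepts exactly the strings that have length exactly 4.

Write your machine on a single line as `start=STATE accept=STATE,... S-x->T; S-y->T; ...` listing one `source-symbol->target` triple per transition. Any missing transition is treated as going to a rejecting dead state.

start=q0; accept=q4; q0-a->q1; q0-b->q1; q1-a->q2; q1-b->q2; q2-a->q3; q2-b->q3; q3-a->q4; q3-b->q4; q4-a->q5; q4-b->q5; q5-a->q5; q5-b->q5

Count input length up to 5: every symbol moves from q0 toward q5, which means 'more than 4' and absorbs. Accept from {q4}.
        a   b  
>  q0   q1  q1 
   q1   q2  q2 
   q2   q3  q3 
   q3   q4  q4 
 * q4   q5  q5 
   q5   q5  q5 
(> = start, * = accepting)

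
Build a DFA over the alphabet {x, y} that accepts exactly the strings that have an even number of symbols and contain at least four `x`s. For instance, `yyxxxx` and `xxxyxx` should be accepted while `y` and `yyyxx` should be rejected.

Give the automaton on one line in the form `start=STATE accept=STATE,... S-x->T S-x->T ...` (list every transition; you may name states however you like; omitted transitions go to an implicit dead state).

start=S0 accept=S7,S11 S0-x->S1 S0-y->S2 S1-x->S3 S1-y->S4 S2-x->S4 S2-y->S0 S3-x->S5 S3-y->S6 S4-x->S6 S4-y->S1 S5-x->S7 S5-y->S8 S6-x->S8 S6-y->S3 S7-x->S9 S7-y->S10 S8-x->S10 S8-y->S5 S9-x->S11 S9-y->S11 S10-x->S11 S10-y->S7 S11-x->S9 S11-y->S9

Build one automaton per condition and run them in lockstep. One (2 states) tracks the input length modulo 2; the other (6 states) tracks the count of `x`s, saturating at 5. Each combined state is a pair, one component from each; accept when both components accept.
12 states suffice.
          x    y  
>  S0     S1   S2 
   S1     S3   S4 
   S2     S4   S0 
   S3     S5   S6 
   S4     S6   S1 
   S5     S7   S8 
   S6     S8   S3 
 * S7     S9  S10 
   S8    S10   S5 
   S9    S11  S11 
   S10   S11   S7 
 * S11    S9   S9 
(> = start, * = accepting)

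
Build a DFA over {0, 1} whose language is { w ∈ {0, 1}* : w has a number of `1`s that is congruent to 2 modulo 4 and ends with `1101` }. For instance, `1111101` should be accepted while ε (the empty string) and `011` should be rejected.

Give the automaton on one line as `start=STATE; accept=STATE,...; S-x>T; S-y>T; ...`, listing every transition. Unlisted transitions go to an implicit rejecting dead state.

start=s0; accept=s7; s0-0>s0; s0-1>s1; s1-0>s1; s1-1>s2; s2-0>s2; s2-1>s3; s3-0>s3; s3-1>s4; s4-0>s0; s4-1>s5; s5-0>s6; s5-1>s2; s6-0>s1; s6-1>s7; s7-0>s2; s7-1>s3

Build one automaton per condition and run them in lockstep. The first has 4 states tracking the count of `1`s modulo 4; the second has 5 states tracking how much of the suffix `1101` has currently been matched. A product state is a pair (one from each), accepting exactly when both do. After merging equivalent states the machine shrinks.
        0   1  
>  s0   s0  s1 
   s1   s1  s2 
   s2   s2  s3 
   s3   s3  s4 
   s4   s0  s5 
   s5   s6  s2 
   s6   s1  s7 
 * s7   s2  s3 
(> = start, * = accepting)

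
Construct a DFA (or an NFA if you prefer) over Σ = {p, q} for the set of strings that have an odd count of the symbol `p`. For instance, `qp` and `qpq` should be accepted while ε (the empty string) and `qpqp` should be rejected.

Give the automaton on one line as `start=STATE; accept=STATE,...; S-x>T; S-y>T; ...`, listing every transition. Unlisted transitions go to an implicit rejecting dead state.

Keep the running count of `p`s modulo 2: each `p` advances along the cycle A → B → A while other symbols loop. Accept at B.
With 2 states:
       p  q 
>  A   B  A 
 * B   A  B 
(> = start, * = accepting)

start=A; accept=B; A-p>B; A-q>A; B-p>A; B-q>B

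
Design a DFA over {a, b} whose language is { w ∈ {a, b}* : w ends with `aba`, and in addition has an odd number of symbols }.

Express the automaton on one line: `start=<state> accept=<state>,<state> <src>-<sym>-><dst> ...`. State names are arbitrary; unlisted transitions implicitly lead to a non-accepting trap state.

Build one automaton per condition and run them in lockstep. One (4 states) tracks how much of the suffix `aba` has currently been matched; the other (2 states) tracks the input length modulo 2. Each combined state is a pair, one component from each; accept when both components accept.
An 8-state machine:
        a   b  
>  q0   q1  q2 
   q1   q3  q4 
   q2   q3  q0 
   q3   q1  q5 
   q4   q6  q2 
   q5   q7  q0 
 * q6   q3  q4 
   q7   q1  q5 
(> = start, * = accepting)

start=q0 accept=q6 q0-a->q1 q0-b->q2 q1-a->q3 q1-b->q4 q2-a->q3 q2-b->q0 q3-a->q1 q3-b->q5 q4-a->q6 q4-b->q2 q5-a->q7 q5-b->q0 q6-a->q3 q6-b->q4 q7-a->q1 q7-b->q5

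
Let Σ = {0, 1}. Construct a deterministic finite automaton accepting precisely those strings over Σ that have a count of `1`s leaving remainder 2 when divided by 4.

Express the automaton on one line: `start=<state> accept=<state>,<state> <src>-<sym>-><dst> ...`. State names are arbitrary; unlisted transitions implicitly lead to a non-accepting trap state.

Keep the running count of `1`s modulo 4: each `1` advances along the cycle S0 → S1 → S2 → S3 → S0 while other symbols loop. Accept at S2.
4 states suffice.
        0   1  
>  S0   S0  S1 
   S1   S1  S2 
 * S2   S2  S3 
   S3   S3  S0 
(> = start, * = accepting)

start=S0 accept=S2 S0-0->S0 S0-1->S1 S1-0->S1 S1-1->S2 S2-0->S2 S2-1->S3 S3-0->S3 S3-1->S0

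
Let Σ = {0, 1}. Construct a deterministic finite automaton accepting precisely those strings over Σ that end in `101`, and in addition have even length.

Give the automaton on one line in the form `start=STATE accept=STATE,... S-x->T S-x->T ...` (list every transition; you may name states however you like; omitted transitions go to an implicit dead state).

start=s0 accept=s4 s0-0->s1 s0-1->s1 s1-0->s0 s1-1->s2 s2-0->s3 s2-1->s1 s3-0->s0 s3-1->s4 s4-0->s3 s4-1->s1

Handle the two conditions separately and then intersect. The first has 4 states tracking how much of the suffix `101` has currently been matched; the second has 2 states tracking the input length modulo 2. A product state is a pair (one from each), accepting exactly when both do. Minimizing collapses redundant product states.
        0   1  
>  s0   s1  s1 
   s1   s0  s2 
   s2   s3  s1 
   s3   s0  s4 
 * s4   s3  s1 
(> = start, * = accepting)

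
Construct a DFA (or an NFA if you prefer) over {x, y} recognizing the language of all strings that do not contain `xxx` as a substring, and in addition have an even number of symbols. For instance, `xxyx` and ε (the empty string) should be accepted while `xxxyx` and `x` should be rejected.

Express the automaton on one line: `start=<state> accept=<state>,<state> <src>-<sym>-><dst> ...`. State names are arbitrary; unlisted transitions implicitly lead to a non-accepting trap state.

start=S0 accept=S0,S3,S4 S0-x->S1 S0-y->S2 S1-x->S3 S1-y->S0 S2-x->S4 S2-y->S0 S3-x->S5 S3-y->S2 S4-x->S6 S4-y->S2 S5-x->S5 S5-y->S5 S6-x->S5 S6-y->S0

Handle the two conditions separately and then intersect. One (4 states) tracks partial matches of the forbidden pattern `xxx`; the other (2 states) tracks the input length modulo 2. Each combined state is a pair, one component from each; accept when both components accept. After merging equivalent states the machine shrinks.
        x   y  
>* S0   S1  S2 
   S1   S3  S0 
   S2   S4  S0 
 * S3   S5  S2 
 * S4   S6  S2 
   S5   S5  S5 
   S6   S5  S0 
(> = start, * = accepting)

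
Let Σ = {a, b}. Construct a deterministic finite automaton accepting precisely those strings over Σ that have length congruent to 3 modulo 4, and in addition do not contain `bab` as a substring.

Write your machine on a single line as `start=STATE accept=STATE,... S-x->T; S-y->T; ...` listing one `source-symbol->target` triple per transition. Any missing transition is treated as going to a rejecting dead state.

Build one automaton per condition and run them in lockstep. The first has 4 states tracking the input length modulo 4; the second has 4 states tracking partial matches of the forbidden pattern `bab`. A product state is a pair (one from each), accepting exactly when both do. Minimizing collapses redundant product states.
A 13-state machine:
          a    b  
>  q0     q1   q2 
   q1     q3   q4 
   q2     q5   q4 
   q3     q6   q7 
   q4     q8   q7 
   q5     q6   q9 
 * q6     q0  q10 
 * q7    q11  q10 
 * q8     q0   q9 
   q9     q9   q9 
   q10   q12   q2 
   q11    q1   q9 
   q12    q3   q9 
(> = start, * = accepting)

start=q0; accept=q6,q7,q8; q0-a->q1; q0-b->q2; q1-a->q3; q1-b->q4; q2-a->q5; q2-b->q4; q3-a->q6; q3-b->q7; q4-a->q8; q4-b->q7; q5-a->q6; q5-b->q9; q6-a->q0; q6-b->q10; q7-a->q11; q7-b->q10; q8-a->q0; q8-b->q9; q9-a->q9; q9-b->q9; q10-a->q12; q10-b->q2; q11-a->q1; q11-b->q9; q12-a->q3; q12-b->q9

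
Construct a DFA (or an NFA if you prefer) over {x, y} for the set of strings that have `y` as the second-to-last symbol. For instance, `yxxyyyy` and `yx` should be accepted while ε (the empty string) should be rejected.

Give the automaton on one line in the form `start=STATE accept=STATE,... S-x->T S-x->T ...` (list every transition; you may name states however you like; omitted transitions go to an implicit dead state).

A DFA must remember the last 2 symbols (since which symbol is second-to-last isn't known until the input ends). Use one state per possible window of the last ≤2 symbols; accept from those whose window starts with `y`.
        x   y  
>  q0   q1  q2 
   q1   q3  q4 
   q2   q5  q6 
   q3   q3  q4 
   q4   q5  q6 
 * q5   q3  q4 
 * q6   q5  q6 
(> = start, * = accepting)

start=q0 accept=q5,q6 q0-x->q1 q0-y->q2 q1-x->q3 q1-y->q4 q2-x->q5 q2-y->q6 q3-x->q3 q3-y->q4 q4-x->q5 q4-y->q6 q5-x->q3 q5-y->q4 q6-x->q5 q6-y->q6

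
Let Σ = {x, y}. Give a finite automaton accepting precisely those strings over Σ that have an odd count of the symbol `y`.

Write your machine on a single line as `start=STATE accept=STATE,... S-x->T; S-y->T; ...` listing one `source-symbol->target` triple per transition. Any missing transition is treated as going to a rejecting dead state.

Keep the running count of `y`s modulo 2: each `y` advances along the cycle q0 → q1 → q0 while other symbols loop. Accept at q1.
A 2-state machine:
        x   y  
>  q0   q0  q1 
 * q1   q1  q0 
(> = start, * = accepting)

start=q0; accept=q1; q0-x->q0; q0-y->q1; q1-x->q1; q1-y->q0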